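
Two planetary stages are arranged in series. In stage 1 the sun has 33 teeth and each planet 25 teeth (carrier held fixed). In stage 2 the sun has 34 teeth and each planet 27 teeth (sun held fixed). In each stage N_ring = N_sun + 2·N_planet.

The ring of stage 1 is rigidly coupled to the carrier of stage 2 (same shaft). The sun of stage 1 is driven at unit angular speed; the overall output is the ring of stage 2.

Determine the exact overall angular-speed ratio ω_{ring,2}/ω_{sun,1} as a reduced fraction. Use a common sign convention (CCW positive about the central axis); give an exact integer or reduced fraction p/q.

Stage 1: N_ring = 33 + 2·25 = 83
Stage 1: 33(ω_s−ω_c) = −83(ω_r−ω_c),  ω_c=0, ω_s=1
Stage 1: ω_r = 0 − (33/83)(1−0) = -33/83
  ⇒ ω_r¹/ω_s¹ = -33/83
Stage 2: N_ring = 34 + 2·27 = 88
Stage 2: 34(ω_s−ω_c) = −88(ω_r−ω_c),  ω_s=0, ω_c=1
Stage 2: ω_r = 1 − (34/88)(0−1) = 61/44
  ⇒ ω_r²/ω_c² = 61/44
Coupling ω_c² = ω_r¹ ⇒ overall = -33/83 × 61/44 = -183/332

-183/332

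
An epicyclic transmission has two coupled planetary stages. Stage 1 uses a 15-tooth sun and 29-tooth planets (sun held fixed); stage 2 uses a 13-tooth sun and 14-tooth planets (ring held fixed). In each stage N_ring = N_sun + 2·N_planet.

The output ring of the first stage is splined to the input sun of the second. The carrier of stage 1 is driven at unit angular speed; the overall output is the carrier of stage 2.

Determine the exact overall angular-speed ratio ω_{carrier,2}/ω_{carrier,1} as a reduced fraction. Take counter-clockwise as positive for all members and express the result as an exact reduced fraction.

Stage 1: N_ring = 15 + 2·29 = 73
Stage 1: 15(ω_s−ω_c) = −73(ω_r−ω_c),  ω_s=0, ω_c=1
Stage 1: ω_r = 1 − (15/73)(0−1) = 88/73
  ⇒ ω_r¹/ω_c¹ = 88/73
Stage 2: N_ring = 13 + 2·14 = 41
Stage 2: 13(ω_s−ω_c) = −41(ω_r−ω_c),  ω_r=0, ω_s=1
Stage 2: 13(1−ω_c) = −41(0−ω_c)  ⇒  54ω_c = 13  ⇒  ω_c = 13/54
  ⇒ ω_c²/ω_s² = 13/54
Coupling ω_s² = ω_r¹ ⇒ overall = 88/73 × 13/54 = 572/1971

572/1971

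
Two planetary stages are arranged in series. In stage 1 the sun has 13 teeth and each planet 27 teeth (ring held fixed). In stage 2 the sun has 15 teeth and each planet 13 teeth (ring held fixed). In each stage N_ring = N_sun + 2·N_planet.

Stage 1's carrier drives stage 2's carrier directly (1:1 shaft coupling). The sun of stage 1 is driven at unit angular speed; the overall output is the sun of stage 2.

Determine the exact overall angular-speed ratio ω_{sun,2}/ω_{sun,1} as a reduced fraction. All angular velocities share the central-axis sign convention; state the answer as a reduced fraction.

91/150

Stage 1: N_ring = 13 + 2·27 = 67
Stage 1: 13(ω_s−ω_c) = −67(ω_r−ω_c),  ω_r=0, ω_s=1
Stage 1: 13(1−ω_c) = −67(0−ω_c)  ⇒  80ω_c = 13  ⇒  ω_c = 13/80
  ⇒ ω_c¹/ω_s¹ = 13/80
Stage 2: N_ring = 15 + 2·13 = 41
Stage 2: 15(ω_s−ω_c) = −41(ω_r−ω_c),  ω_r=0, ω_c=1
Stage 2: ω_s = 1 − (41/15)(0−1) = 56/15
  ⇒ ω_s²/ω_c² = 56/15
Coupling ω_c² = ω_c¹ ⇒ overall = 13/80 × 56/15 = 91/150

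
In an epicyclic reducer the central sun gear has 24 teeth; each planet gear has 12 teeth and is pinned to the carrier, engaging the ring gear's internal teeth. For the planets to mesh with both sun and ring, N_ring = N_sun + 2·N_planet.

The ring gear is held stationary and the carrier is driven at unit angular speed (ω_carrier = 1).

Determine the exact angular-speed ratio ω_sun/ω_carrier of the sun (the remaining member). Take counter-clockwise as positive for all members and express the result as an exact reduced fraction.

N_ring = 24 + 2·12 = 48
24(ω_s−ω_c) = −48(ω_r−ω_c),  ω_r=0, ω_c=1
ω_s = 1 − (48/24)(0−1) = 3
ω_s/ω_c = 3

3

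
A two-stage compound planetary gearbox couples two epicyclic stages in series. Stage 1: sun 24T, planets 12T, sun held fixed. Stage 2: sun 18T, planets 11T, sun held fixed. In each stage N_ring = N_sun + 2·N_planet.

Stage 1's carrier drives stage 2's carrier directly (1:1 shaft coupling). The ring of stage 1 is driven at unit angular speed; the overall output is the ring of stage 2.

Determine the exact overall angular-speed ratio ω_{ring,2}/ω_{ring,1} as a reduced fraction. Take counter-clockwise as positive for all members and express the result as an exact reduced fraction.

Stage 1: N_ring = 24 + 2·12 = 48
Stage 1: 24(ω_s−ω_c) = −48(ω_r−ω_c),  ω_s=0, ω_r=1
Stage 1: 24(0−ω_c) = −48(1−ω_c)  ⇒  72ω_c = 48  ⇒  ω_c = 2/3
  ⇒ ω_c¹/ω_r¹ = 2/3
Stage 2: N_ring = 18 + 2·11 = 40
Stage 2: 18(ω_s−ω_c) = −40(ω_r−ω_c),  ω_s=0, ω_c=1
Stage 2: ω_r = 1 − (18/40)(0−1) = 29/20
  ⇒ ω_r²/ω_c² = 29/20
Coupling ω_c² = ω_c¹ ⇒ overall = 2/3 × 29/20 = 29/30

29/30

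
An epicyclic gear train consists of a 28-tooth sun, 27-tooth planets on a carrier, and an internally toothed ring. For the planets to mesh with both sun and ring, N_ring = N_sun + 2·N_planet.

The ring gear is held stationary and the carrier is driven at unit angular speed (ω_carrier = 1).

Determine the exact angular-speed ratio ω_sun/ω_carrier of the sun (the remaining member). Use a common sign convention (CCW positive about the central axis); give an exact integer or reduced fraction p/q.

55/14

N_ring = 28 + 2·27 = 82
28(ω_s−ω_c) = −82(ω_r−ω_c),  ω_r=0, ω_c=1
ω_s = 1 − (82/28)(0−1) = 55/14
ω_s/ω_c = 55/14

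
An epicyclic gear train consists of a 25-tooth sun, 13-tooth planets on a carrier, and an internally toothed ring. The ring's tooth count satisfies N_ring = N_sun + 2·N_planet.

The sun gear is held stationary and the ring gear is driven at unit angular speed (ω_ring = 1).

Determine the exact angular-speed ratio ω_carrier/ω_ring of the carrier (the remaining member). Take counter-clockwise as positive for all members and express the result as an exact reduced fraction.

51/76

N_ring = 25 + 2·13 = 51
25(ω_s−ω_c) = −51(ω_r−ω_c),  ω_s=0, ω_r=1
25(0−ω_c) = −51(1−ω_c)  ⇒  76ω_c = 51  ⇒  ω_c = 51/76
ω_c/ω_r = 51/76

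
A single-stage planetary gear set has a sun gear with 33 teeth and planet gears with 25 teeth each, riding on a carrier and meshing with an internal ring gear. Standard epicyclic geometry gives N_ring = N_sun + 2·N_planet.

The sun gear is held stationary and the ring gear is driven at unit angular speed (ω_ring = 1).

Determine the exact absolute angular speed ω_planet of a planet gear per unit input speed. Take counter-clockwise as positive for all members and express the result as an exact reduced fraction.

N_ring = 33 + 2·25 = 83
33(ω_s−ω_c) = −83(ω_r−ω_c),  ω_s=0, ω_r=1
33(0−ω_c) = −83(1−ω_c)  ⇒  116ω_c = 83  ⇒  ω_c = 83/116
sun–planet: 33·(0−83/116) = −25·(ω_p−ω_c)  ⇒  ω_p−ω_c = −(33/25)·(-83/116) = 2739/2900
ω_p = 83/116 + 2739/2900 = 83/50

83/50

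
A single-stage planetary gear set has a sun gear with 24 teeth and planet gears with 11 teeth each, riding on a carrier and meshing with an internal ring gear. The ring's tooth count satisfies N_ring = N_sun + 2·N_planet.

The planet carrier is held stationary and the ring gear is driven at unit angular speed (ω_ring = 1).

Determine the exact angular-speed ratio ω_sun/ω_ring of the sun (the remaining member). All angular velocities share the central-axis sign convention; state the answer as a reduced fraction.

N_ring = 24 + 2·11 = 46
24(ω_s−ω_c) = −46(ω_r−ω_c),  ω_c=0, ω_r=1
ω_s = 0 − (46/24)(1−0) = -23/12
ω_s/ω_r = -23/12

-23/12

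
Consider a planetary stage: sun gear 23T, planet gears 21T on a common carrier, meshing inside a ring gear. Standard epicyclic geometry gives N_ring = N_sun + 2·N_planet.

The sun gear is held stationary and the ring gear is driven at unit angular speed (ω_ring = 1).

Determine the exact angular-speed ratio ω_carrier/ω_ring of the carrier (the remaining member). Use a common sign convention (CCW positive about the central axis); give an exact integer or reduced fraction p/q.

N_ring = 23 + 2·21 = 65
23(ω_s−ω_c) = −65(ω_r−ω_c),  ω_s=0, ω_r=1
23(0−ω_c) = −65(1−ω_c)  ⇒  88ω_c = 65  ⇒  ω_c = 65/88
ω_c/ω_r = 65/88

65/88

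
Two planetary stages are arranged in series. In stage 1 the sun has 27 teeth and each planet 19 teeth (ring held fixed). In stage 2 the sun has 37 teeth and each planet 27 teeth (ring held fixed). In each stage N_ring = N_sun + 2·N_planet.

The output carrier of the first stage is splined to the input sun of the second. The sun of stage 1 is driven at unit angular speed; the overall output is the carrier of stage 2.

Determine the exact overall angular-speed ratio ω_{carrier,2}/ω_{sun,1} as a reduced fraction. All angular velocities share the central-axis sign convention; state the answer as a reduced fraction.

Stage 1: N_ring = 27 + 2·19 = 65
Stage 1: 27(ω_s−ω_c) = −65(ω_r−ω_c),  ω_r=0, ω_s=1
Stage 1: 27(1−ω_c) = −65(0−ω_c)  ⇒  92ω_c = 27  ⇒  ω_c = 27/92
  ⇒ ω_c¹/ω_s¹ = 27/92
Stage 2: N_ring = 37 + 2·27 = 91
Stage 2: 37(ω_s−ω_c) = −91(ω_r−ω_c),  ω_r=0, ω_s=1
Stage 2: 37(1−ω_c) = −91(0−ω_c)  ⇒  128ω_c = 37  ⇒  ω_c = 37/128
  ⇒ ω_c²/ω_s² = 37/128
Coupling ω_s² = ω_c¹ ⇒ overall = 27/92 × 37/128 = 999/11776

999/11776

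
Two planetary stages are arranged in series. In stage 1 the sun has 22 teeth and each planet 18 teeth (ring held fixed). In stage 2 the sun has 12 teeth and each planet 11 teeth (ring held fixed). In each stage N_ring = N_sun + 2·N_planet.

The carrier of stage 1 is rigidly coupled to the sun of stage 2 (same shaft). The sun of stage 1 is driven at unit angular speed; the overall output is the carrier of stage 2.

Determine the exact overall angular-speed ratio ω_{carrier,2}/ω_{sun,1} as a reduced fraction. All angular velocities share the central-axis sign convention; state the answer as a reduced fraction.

Stage 1: N_ring = 22 + 2·18 = 58
Stage 1: 22(ω_s−ω_c) = −58(ω_r−ω_c),  ω_r=0, ω_s=1
Stage 1: 22(1−ω_c) = −58(0−ω_c)  ⇒  80ω_c = 22  ⇒  ω_c = 11/40
  ⇒ ω_c¹/ω_s¹ = 11/40
Stage 2: N_ring = 12 + 2·11 = 34
Stage 2: 12(ω_s−ω_c) = −34(ω_r−ω_c),  ω_r=0, ω_s=1
Stage 2: 12(1−ω_c) = −34(0−ω_c)  ⇒  46ω_c = 12  ⇒  ω_c = 6/23
  ⇒ ω_c²/ω_s² = 6/23
Coupling ω_s² = ω_c¹ ⇒ overall = 11/40 × 6/23 = 33/460

33/460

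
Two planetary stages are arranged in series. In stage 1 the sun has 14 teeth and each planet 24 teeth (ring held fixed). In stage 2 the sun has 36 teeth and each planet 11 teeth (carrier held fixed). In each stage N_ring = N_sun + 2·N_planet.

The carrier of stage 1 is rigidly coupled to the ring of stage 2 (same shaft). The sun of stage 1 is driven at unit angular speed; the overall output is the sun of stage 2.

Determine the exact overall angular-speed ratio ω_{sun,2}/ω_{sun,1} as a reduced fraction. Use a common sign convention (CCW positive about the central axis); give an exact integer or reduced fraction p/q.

Stage 1: N_ring = 14 + 2·24 = 62
Stage 1: 14(ω_s−ω_c) = −62(ω_r−ω_c),  ω_r=0, ω_s=1
Stage 1: 14(1−ω_c) = −62(0−ω_c)  ⇒  76ω_c = 14  ⇒  ω_c = 7/38
  ⇒ ω_c¹/ω_s¹ = 7/38
Stage 2: N_ring = 36 + 2·11 = 58
Stage 2: 36(ω_s−ω_c) = −58(ω_r−ω_c),  ω_c=0, ω_r=1
Stage 2: ω_s = 0 − (58/36)(1−0) = -29/18
  ⇒ ω_s²/ω_r² = -29/18
Coupling ω_r² = ω_c¹ ⇒ overall = 7/38 × -29/18 = -203/684

-203/684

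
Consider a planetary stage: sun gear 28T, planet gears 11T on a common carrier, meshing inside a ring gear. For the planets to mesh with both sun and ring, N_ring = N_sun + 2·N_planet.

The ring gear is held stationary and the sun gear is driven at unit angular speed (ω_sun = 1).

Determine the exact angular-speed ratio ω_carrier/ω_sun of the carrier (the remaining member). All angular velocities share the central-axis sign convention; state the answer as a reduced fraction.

14/39

N_ring = 28 + 2·11 = 50
28(ω_s−ω_c) = −50(ω_r−ω_c),  ω_r=0, ω_s=1
28(1−ω_c) = −50(0−ω_c)  ⇒  78ω_c = 28  ⇒  ω_c = 14/39
ω_c/ω_s = 14/39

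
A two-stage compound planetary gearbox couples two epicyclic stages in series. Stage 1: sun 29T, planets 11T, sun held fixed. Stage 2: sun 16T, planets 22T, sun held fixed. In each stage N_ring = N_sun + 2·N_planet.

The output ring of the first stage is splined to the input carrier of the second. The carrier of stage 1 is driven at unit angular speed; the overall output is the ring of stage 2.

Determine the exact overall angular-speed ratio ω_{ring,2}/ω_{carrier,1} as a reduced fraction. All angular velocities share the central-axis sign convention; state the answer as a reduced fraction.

Stage 1: N_ring = 29 + 2·11 = 51
Stage 1: 29(ω_s−ω_c) = −51(ω_r−ω_c),  ω_s=0, ω_c=1
Stage 1: ω_r = 1 − (29/51)(0−1) = 80/51
  ⇒ ω_r¹/ω_c¹ = 80/51
Stage 2: N_ring = 16 + 2·22 = 60
Stage 2: 16(ω_s−ω_c) = −60(ω_r−ω_c),  ω_s=0, ω_c=1
Stage 2: ω_r = 1 − (16/60)(0−1) = 19/15
  ⇒ ω_r²/ω_c² = 19/15
Coupling ω_c² = ω_r¹ ⇒ overall = 80/51 × 19/15 = 304/153

304/153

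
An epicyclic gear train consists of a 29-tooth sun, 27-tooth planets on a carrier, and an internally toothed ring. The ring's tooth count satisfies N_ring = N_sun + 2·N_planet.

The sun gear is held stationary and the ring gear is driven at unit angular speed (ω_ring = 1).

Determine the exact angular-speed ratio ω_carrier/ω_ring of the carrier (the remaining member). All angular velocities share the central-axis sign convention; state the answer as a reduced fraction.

83/112

N_ring = 29 + 2·27 = 83
29(ω_s−ω_c) = −83(ω_r−ω_c),  ω_s=0, ω_r=1
29(0−ω_c) = −83(1−ω_c)  ⇒  112ω_c = 83  ⇒  ω_c = 83/112
ω_c/ω_r = 83/112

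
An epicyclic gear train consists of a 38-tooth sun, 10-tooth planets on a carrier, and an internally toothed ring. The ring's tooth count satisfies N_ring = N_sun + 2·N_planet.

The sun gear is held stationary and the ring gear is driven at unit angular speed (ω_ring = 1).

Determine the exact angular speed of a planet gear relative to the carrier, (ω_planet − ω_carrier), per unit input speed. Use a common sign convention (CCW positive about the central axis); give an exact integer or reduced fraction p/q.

N_ring = 38 + 2·10 = 58
38(ω_s−ω_c) = −58(ω_r−ω_c),  ω_s=0, ω_r=1
38(0−ω_c) = −58(1−ω_c)  ⇒  96ω_c = 58  ⇒  ω_c = 29/48
sun–planet: 38·(0−29/48) = −10·(ω_p−ω_c)  ⇒  ω_p−ω_c = −(38/10)·(-29/48) = 551/240

551/240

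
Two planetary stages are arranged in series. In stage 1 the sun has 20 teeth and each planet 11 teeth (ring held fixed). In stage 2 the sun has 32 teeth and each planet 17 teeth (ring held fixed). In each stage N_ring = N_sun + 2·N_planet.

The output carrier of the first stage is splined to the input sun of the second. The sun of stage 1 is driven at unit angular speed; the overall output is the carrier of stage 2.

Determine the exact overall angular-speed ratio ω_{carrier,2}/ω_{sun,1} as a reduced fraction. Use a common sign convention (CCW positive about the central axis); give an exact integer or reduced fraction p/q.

Stage 1: N_ring = 20 + 2·11 = 42
Stage 1: 20(ω_s−ω_c) = −42(ω_r−ω_c),  ω_r=0, ω_s=1
Stage 1: 20(1−ω_c) = −42(0−ω_c)  ⇒  62ω_c = 20  ⇒  ω_c = 10/31
  ⇒ ω_c¹/ω_s¹ = 10/31
Stage 2: N_ring = 32 + 2·17 = 66
Stage 2: 32(ω_s−ω_c) = −66(ω_r−ω_c),  ω_r=0, ω_s=1
Stage 2: 32(1−ω_c) = −66(0−ω_c)  ⇒  98ω_c = 32  ⇒  ω_c = 16/49
  ⇒ ω_c²/ω_s² = 16/49
Coupling ω_s² = ω_c¹ ⇒ overall = 10/31 × 16/49 = 160/1519

160/1519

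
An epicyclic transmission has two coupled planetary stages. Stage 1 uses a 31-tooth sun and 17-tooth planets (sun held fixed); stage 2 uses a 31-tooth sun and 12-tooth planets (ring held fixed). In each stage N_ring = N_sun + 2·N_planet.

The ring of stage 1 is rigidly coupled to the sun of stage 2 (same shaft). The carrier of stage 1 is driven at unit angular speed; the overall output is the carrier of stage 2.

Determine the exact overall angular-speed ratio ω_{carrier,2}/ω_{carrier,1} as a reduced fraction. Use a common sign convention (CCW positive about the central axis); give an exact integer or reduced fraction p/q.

1488/2795

Stage 1: N_ring = 31 + 2·17 = 65
Stage 1: 31(ω_s−ω_c) = −65(ω_r−ω_c),  ω_s=0, ω_c=1
Stage 1: ω_r = 1 − (31/65)(0−1) = 96/65
  ⇒ ω_r¹/ω_c¹ = 96/65
Stage 2: N_ring = 31 + 2·12 = 55
Stage 2: 31(ω_s−ω_c) = −55(ω_r−ω_c),  ω_r=0, ω_s=1
Stage 2: 31(1−ω_c) = −55(0−ω_c)  ⇒  86ω_c = 31  ⇒  ω_c = 31/86
  ⇒ ω_c²/ω_s² = 31/86
Coupling ω_s² = ω_r¹ ⇒ overall = 96/65 × 31/86 = 1488/2795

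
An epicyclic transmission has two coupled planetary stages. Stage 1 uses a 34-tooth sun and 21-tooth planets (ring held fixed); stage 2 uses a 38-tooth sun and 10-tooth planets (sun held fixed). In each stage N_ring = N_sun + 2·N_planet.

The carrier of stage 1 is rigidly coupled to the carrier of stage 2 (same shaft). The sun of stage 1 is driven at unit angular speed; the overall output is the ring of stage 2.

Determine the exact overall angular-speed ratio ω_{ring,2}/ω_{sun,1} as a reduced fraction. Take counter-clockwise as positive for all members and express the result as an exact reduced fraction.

Stage 1: N_ring = 34 + 2·21 = 76
Stage 1: 34(ω_s−ω_c) = −76(ω_r−ω_c),  ω_r=0, ω_s=1
Stage 1: 34(1−ω_c) = −76(0−ω_c)  ⇒  110ω_c = 34  ⇒  ω_c = 17/55
  ⇒ ω_c¹/ω_s¹ = 17/55
Stage 2: N_ring = 38 + 2·10 = 58
Stage 2: 38(ω_s−ω_c) = −58(ω_r−ω_c),  ω_s=0, ω_c=1
Stage 2: ω_r = 1 − (38/58)(0−1) = 48/29
  ⇒ ω_r²/ω_c² = 48/29
Coupling ω_c² = ω_c¹ ⇒ overall = 17/55 × 48/29 = 816/1595

816/1595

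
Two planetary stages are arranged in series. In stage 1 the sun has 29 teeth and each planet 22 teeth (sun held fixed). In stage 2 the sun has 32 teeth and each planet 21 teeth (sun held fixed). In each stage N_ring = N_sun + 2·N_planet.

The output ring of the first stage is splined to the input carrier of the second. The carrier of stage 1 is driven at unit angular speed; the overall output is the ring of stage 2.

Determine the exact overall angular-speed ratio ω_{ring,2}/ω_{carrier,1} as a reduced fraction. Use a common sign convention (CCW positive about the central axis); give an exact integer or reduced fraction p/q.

Stage 1: N_ring = 29 + 2·22 = 73
Stage 1: 29(ω_s−ω_c) = −73(ω_r−ω_c),  ω_s=0, ω_c=1
Stage 1: ω_r = 1 − (29/73)(0−1) = 102/73
  ⇒ ω_r¹/ω_c¹ = 102/73
Stage 2: N_ring = 32 + 2·21 = 74
Stage 2: 32(ω_s−ω_c) = −74(ω_r−ω_c),  ω_s=0, ω_c=1
Stage 2: ω_r = 1 − (32/74)(0−1) = 53/37
  ⇒ ω_r²/ω_c² = 53/37
Coupling ω_c² = ω_r¹ ⇒ overall = 102/73 × 53/37 = 5406/2701

5406/2701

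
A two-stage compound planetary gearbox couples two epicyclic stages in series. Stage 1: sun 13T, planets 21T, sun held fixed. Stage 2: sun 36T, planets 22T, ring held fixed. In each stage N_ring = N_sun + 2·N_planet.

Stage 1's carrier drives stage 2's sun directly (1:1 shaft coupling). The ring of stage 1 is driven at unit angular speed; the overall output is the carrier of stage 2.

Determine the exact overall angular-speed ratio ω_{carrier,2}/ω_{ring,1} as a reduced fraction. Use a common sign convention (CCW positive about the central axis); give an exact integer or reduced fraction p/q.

495/1972

Stage 1: N_ring = 13 + 2·21 = 55
Stage 1: 13(ω_s−ω_c) = −55(ω_r−ω_c),  ω_s=0, ω_r=1
Stage 1: 13(0−ω_c) = −55(1−ω_c)  ⇒  68ω_c = 55  ⇒  ω_c = 55/68
  ⇒ ω_c¹/ω_r¹ = 55/68
Stage 2: N_ring = 36 + 2·22 = 80
Stage 2: 36(ω_s−ω_c) = −80(ω_r−ω_c),  ω_r=0, ω_s=1
Stage 2: 36(1−ω_c) = −80(0−ω_c)  ⇒  116ω_c = 36  ⇒  ω_c = 9/29
  ⇒ ω_c²/ω_s² = 9/29
Coupling ω_s² = ω_c¹ ⇒ overall = 55/68 × 9/29 = 495/1972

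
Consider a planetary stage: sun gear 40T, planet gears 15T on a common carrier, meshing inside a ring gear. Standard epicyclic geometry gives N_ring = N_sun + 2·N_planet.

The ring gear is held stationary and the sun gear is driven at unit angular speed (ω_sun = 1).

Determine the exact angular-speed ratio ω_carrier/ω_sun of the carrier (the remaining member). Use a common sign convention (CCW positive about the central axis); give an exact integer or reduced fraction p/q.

4/11

N_ring = 40 + 2·15 = 70
40(ω_s−ω_c) = −70(ω_r−ω_c),  ω_r=0, ω_s=1
40(1−ω_c) = −70(0−ω_c)  ⇒  110ω_c = 40  ⇒  ω_c = 4/11
ω_c/ω_s = 4/11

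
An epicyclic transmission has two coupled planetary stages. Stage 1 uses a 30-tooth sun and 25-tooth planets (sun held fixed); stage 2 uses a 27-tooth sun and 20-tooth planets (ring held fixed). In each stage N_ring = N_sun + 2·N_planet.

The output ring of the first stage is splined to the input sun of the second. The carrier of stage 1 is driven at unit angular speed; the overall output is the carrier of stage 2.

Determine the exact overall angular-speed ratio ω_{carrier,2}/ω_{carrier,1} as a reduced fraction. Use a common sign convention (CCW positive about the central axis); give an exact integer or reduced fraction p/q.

297/752

Stage 1: N_ring = 30 + 2·25 = 80
Stage 1: 30(ω_s−ω_c) = −80(ω_r−ω_c),  ω_s=0, ω_c=1
Stage 1: ω_r = 1 − (30/80)(0−1) = 11/8
  ⇒ ω_r¹/ω_c¹ = 11/8
Stage 2: N_ring = 27 + 2·20 = 67
Stage 2: 27(ω_s−ω_c) = −67(ω_r−ω_c),  ω_r=0, ω_s=1
Stage 2: 27(1−ω_c) = −67(0−ω_c)  ⇒  94ω_c = 27  ⇒  ω_c = 27/94
  ⇒ ω_c²/ω_s² = 27/94
Coupling ω_s² = ω_r¹ ⇒ overall = 11/8 × 27/94 = 297/752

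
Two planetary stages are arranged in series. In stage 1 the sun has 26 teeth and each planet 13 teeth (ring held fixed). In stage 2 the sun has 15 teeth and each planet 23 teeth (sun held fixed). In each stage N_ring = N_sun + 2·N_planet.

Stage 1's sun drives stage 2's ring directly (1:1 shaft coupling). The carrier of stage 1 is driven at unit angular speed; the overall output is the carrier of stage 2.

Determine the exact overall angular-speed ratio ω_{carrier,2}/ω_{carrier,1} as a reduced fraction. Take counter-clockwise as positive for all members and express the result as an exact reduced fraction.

Stage 1: N_ring = 26 + 2·13 = 52
Stage 1: 26(ω_s−ω_c) = −52(ω_r−ω_c),  ω_r=0, ω_c=1
Stage 1: ω_s = 1 − (52/26)(0−1) = 3
  ⇒ ω_s¹/ω_c¹ = 3
Stage 2: N_ring = 15 + 2·23 = 61
Stage 2: 15(ω_s−ω_c) = −61(ω_r−ω_c),  ω_s=0, ω_r=1
Stage 2: 15(0−ω_c) = −61(1−ω_c)  ⇒  76ω_c = 61  ⇒  ω_c = 61/76
  ⇒ ω_c²/ω_r² = 61/76
Coupling ω_r² = ω_s¹ ⇒ overall = 3 × 61/76 = 183/76

183/76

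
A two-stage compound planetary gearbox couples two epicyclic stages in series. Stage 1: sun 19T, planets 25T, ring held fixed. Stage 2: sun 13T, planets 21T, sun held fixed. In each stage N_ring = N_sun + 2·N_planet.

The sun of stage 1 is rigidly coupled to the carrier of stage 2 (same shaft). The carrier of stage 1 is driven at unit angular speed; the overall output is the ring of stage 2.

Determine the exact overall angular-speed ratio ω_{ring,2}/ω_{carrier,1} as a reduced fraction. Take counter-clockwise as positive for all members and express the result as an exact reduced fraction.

Stage 1: N_ring = 19 + 2·25 = 69
Stage 1: 19(ω_s−ω_c) = −69(ω_r−ω_c),  ω_r=0, ω_c=1
Stage 1: ω_s = 1 − (69/19)(0−1) = 88/19
  ⇒ ω_s¹/ω_c¹ = 88/19
Stage 2: N_ring = 13 + 2·21 = 55
Stage 2: 13(ω_s−ω_c) = −55(ω_r−ω_c),  ω_s=0, ω_c=1
Stage 2: ω_r = 1 − (13/55)(0−1) = 68/55
  ⇒ ω_r²/ω_c² = 68/55
Coupling ω_c² = ω_s¹ ⇒ overall = 88/19 × 68/55 = 544/95

544/95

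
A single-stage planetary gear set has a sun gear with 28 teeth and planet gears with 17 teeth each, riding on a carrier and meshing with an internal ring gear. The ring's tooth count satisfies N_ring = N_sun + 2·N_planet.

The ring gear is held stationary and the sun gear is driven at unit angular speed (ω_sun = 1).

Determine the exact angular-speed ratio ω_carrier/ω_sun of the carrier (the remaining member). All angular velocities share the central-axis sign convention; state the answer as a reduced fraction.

N_ring = 28 + 2·17 = 62
28(ω_s−ω_c) = −62(ω_r−ω_c),  ω_r=0, ω_s=1
28(1−ω_c) = −62(0−ω_c)  ⇒  90ω_c = 28  ⇒  ω_c = 14/45
ω_c/ω_s = 14/45

14/45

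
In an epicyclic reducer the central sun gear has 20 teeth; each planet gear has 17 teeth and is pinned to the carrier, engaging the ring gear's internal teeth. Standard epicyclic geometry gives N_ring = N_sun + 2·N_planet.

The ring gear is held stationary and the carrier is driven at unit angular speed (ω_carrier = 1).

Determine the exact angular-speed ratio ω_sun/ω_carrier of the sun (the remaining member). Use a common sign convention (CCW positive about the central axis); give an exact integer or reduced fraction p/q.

37/10

N_ring = 20 + 2·17 = 54
20(ω_s−ω_c) = −54(ω_r−ω_c),  ω_r=0, ω_c=1
ω_s = 1 − (54/20)(0−1) = 37/10
ω_s/ω_c = 37/10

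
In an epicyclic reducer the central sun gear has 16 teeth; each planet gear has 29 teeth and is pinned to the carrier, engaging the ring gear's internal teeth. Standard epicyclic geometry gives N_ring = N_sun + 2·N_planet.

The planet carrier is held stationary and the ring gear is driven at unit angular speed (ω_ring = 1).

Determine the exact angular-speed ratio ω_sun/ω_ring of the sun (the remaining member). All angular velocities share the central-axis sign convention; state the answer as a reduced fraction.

N_ring = 16 + 2·29 = 74
16(ω_s−ω_c) = −74(ω_r−ω_c),  ω_c=0, ω_r=1
ω_s = 0 − (74/16)(1−0) = -37/8
ω_s/ω_r = -37/8

-37/8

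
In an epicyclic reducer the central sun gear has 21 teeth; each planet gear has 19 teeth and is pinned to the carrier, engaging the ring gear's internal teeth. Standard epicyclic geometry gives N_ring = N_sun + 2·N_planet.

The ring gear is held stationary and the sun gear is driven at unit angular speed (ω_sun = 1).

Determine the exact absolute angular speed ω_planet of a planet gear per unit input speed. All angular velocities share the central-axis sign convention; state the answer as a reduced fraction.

-21/38

N_ring = 21 + 2·19 = 59
21(ω_s−ω_c) = −59(ω_r−ω_c),  ω_r=0, ω_s=1
21(1−ω_c) = −59(0−ω_c)  ⇒  80ω_c = 21  ⇒  ω_c = 21/80
sun–planet: 21·(1−21/80) = −19·(ω_p−ω_c)  ⇒  ω_p−ω_c = −(21/19)·(59/80) = -1239/1520
ω_p = 21/80 − 1239/1520 = -21/38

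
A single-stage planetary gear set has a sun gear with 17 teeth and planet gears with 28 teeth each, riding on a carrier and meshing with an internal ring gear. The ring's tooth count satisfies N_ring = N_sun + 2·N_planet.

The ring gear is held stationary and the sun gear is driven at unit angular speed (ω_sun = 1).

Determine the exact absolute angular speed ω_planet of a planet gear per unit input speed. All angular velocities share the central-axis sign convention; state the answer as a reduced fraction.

N_ring = 17 + 2·28 = 73
17(ω_s−ω_c) = −73(ω_r−ω_c),  ω_r=0, ω_s=1
17(1−ω_c) = −73(0−ω_c)  ⇒  90ω_c = 17  ⇒  ω_c = 17/90
sun–planet: 17·(1−17/90) = −28·(ω_p−ω_c)  ⇒  ω_p−ω_c = −(17/28)·(73/90) = -1241/2520
ω_p = 17/90 − 1241/2520 = -17/56

-17/56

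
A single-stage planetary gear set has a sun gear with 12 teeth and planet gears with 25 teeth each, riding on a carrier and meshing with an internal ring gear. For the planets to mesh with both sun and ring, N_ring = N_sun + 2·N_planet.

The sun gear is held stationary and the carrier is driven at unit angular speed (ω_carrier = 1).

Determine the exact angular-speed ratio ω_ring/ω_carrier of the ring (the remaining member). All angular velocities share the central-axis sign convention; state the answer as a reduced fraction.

N_ring = 12 + 2·25 = 62
12(ω_s−ω_c) = −62(ω_r−ω_c),  ω_s=0, ω_c=1
ω_r = 1 − (12/62)(0−1) = 37/31
ω_r/ω_c = 37/31

37/31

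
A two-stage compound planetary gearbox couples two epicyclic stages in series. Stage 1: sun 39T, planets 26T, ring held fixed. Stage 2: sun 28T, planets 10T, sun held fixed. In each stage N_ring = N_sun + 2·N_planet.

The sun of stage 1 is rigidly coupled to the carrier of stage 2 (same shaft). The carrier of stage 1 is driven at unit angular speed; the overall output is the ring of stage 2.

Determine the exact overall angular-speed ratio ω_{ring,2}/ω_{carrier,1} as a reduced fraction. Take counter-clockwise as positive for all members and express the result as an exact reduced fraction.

Stage 1: N_ring = 39 + 2·26 = 91
Stage 1: 39(ω_s−ω_c) = −91(ω_r−ω_c),  ω_r=0, ω_c=1
Stage 1: ω_s = 1 − (91/39)(0−1) = 10/3
  ⇒ ω_s¹/ω_c¹ = 10/3
Stage 2: N_ring = 28 + 2·10 = 48
Stage 2: 28(ω_s−ω_c) = −48(ω_r−ω_c),  ω_s=0, ω_c=1
Stage 2: ω_r = 1 − (28/48)(0−1) = 19/12
  ⇒ ω_r²/ω_c² = 19/12
Coupling ω_c² = ω_s¹ ⇒ overall = 10/3 × 19/12 = 95/18

95/18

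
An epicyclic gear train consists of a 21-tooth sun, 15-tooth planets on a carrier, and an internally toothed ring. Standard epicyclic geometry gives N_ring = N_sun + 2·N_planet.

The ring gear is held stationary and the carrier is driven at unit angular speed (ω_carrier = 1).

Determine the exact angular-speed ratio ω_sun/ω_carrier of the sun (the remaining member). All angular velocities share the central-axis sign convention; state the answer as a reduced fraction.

24/7

N_ring = 21 + 2·15 = 51
21(ω_s−ω_c) = −51(ω_r−ω_c),  ω_r=0, ω_c=1
ω_s = 1 − (51/21)(0−1) = 24/7
ω_s/ω_c = 24/7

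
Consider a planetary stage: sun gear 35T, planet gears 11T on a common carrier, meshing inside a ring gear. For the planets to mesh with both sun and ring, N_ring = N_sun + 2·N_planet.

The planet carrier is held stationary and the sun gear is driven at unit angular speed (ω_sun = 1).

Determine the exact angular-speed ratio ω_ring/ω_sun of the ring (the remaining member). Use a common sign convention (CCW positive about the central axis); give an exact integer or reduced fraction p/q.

N_ring = 35 + 2·11 = 57
35(ω_s−ω_c) = −57(ω_r−ω_c),  ω_c=0, ω_s=1
ω_r = 0 − (35/57)(1−0) = -35/57
ω_r/ω_s = -35/57

-35/57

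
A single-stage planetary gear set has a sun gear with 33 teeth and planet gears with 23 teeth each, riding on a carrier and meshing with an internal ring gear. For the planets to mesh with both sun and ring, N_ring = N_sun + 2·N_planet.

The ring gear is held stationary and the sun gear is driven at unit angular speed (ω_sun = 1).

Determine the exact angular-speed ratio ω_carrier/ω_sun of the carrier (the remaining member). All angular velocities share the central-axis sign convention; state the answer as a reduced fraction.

N_ring = 33 + 2·23 = 79
33(ω_s−ω_c) = −79(ω_r−ω_c),  ω_r=0, ω_s=1
33(1−ω_c) = −79(0−ω_c)  ⇒  112ω_c = 33  ⇒  ω_c = 33/112
ω_c/ω_s = 33/112

33/112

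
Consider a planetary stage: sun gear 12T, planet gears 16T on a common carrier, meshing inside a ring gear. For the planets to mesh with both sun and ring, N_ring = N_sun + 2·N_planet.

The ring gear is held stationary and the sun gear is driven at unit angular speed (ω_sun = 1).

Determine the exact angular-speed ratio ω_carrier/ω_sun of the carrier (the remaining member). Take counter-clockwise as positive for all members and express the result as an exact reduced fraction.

3/14

N_ring = 12 + 2·16 = 44
12(ω_s−ω_c) = −44(ω_r−ω_c),  ω_r=0, ω_s=1
12(1−ω_c) = −44(0−ω_c)  ⇒  56ω_c = 12  ⇒  ω_c = 3/14
ω_c/ω_s = 3/14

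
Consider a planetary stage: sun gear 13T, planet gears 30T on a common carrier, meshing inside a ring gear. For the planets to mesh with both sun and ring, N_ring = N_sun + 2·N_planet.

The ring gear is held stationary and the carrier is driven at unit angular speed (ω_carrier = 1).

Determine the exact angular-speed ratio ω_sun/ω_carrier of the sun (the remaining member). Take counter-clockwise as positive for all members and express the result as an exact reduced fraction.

N_ring = 13 + 2·30 = 73
13(ω_s−ω_c) = −73(ω_r−ω_c),  ω_r=0, ω_c=1
ω_s = 1 − (73/13)(0−1) = 86/13
ω_s/ω_c = 86/13

86/13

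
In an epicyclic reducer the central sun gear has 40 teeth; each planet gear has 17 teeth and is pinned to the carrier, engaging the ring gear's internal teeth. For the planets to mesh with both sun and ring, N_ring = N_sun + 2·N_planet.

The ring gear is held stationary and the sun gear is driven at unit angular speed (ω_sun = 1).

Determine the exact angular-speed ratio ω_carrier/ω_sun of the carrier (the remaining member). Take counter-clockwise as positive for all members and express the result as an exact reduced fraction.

N_ring = 40 + 2·17 = 74
40(ω_s−ω_c) = −74(ω_r−ω_c),  ω_r=0, ω_s=1
40(1−ω_c) = −74(0−ω_c)  ⇒  114ω_c = 40  ⇒  ω_c = 20/57
ω_c/ω_s = 20/57

20/57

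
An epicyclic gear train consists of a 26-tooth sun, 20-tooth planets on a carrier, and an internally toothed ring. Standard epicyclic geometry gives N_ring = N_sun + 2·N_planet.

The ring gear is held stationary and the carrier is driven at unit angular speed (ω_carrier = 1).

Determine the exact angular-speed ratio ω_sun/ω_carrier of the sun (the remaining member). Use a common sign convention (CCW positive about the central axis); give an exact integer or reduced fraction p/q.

46/13

N_ring = 26 + 2·20 = 66
26(ω_s−ω_c) = −66(ω_r−ω_c),  ω_r=0, ω_c=1
ω_s = 1 − (66/26)(0−1) = 46/13
ω_s/ω_c = 46/13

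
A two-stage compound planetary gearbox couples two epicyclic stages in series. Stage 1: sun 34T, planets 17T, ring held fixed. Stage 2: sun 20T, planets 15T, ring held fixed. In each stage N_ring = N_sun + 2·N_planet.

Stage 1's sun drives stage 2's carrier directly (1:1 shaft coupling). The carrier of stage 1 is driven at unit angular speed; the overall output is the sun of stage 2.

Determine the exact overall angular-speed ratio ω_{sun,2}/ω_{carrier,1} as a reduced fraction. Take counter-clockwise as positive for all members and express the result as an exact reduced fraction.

21/2

Stage 1: N_ring = 34 + 2·17 = 68
Stage 1: 34(ω_s−ω_c) = −68(ω_r−ω_c),  ω_r=0, ω_c=1
Stage 1: ω_s = 1 − (68/34)(0−1) = 3
  ⇒ ω_s¹/ω_c¹ = 3
Stage 2: N_ring = 20 + 2·15 = 50
Stage 2: 20(ω_s−ω_c) = −50(ω_r−ω_c),  ω_r=0, ω_c=1
Stage 2: ω_s = 1 − (50/20)(0−1) = 7/2
  ⇒ ω_s²/ω_c² = 7/2
Coupling ω_c² = ω_s¹ ⇒ overall = 3 × 7/2 = 21/2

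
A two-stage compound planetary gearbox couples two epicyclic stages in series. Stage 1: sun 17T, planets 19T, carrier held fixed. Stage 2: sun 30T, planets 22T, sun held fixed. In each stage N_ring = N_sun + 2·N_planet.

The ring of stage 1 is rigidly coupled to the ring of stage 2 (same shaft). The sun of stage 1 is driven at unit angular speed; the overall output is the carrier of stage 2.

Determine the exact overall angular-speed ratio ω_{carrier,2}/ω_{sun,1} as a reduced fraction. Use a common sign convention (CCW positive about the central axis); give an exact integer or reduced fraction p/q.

-629/2860

Stage 1: N_ring = 17 + 2·19 = 55
Stage 1: 17(ω_s−ω_c) = −55(ω_r−ω_c),  ω_c=0, ω_s=1
Stage 1: ω_r = 0 − (17/55)(1−0) = -17/55
  ⇒ ω_r¹/ω_s¹ = -17/55
Stage 2: N_ring = 30 + 2·22 = 74
Stage 2: 30(ω_s−ω_c) = −74(ω_r−ω_c),  ω_s=0, ω_r=1
Stage 2: 30(0−ω_c) = −74(1−ω_c)  ⇒  104ω_c = 74  ⇒  ω_c = 37/52
  ⇒ ω_c²/ω_r² = 37/52
Coupling ω_r² = ω_r¹ ⇒ overall = -17/55 × 37/52 = -629/2860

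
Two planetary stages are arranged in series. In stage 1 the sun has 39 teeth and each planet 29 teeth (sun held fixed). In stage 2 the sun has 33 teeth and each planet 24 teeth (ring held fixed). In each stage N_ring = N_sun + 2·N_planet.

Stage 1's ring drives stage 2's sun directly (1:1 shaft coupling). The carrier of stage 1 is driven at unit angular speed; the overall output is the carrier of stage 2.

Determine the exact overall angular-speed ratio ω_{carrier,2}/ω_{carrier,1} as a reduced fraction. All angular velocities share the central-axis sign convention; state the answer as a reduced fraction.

748/1843

Stage 1: N_ring = 39 + 2·29 = 97
Stage 1: 39(ω_s−ω_c) = −97(ω_r−ω_c),  ω_s=0, ω_c=1
Stage 1: ω_r = 1 − (39/97)(0−1) = 136/97
  ⇒ ω_r¹/ω_c¹ = 136/97
Stage 2: N_ring = 33 + 2·24 = 81
Stage 2: 33(ω_s−ω_c) = −81(ω_r−ω_c),  ω_r=0, ω_s=1
Stage 2: 33(1−ω_c) = −81(0−ω_c)  ⇒  114ω_c = 33  ⇒  ω_c = 11/38
  ⇒ ω_c²/ω_s² = 11/38
Coupling ω_s² = ω_r¹ ⇒ overall = 136/97 × 11/38 = 748/1843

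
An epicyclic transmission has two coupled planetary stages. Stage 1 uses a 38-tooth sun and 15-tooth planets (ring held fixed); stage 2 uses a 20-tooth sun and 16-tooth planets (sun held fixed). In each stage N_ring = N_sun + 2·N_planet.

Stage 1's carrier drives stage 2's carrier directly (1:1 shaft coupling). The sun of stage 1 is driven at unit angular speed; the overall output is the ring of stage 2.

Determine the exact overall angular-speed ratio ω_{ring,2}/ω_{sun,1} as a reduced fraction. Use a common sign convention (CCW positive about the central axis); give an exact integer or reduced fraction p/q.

342/689

Stage 1: N_ring = 38 + 2·15 = 68
Stage 1: 38(ω_s−ω_c) = −68(ω_r−ω_c),  ω_r=0, ω_s=1
Stage 1: 38(1−ω_c) = −68(0−ω_c)  ⇒  106ω_c = 38  ⇒  ω_c = 19/53
  ⇒ ω_c¹/ω_s¹ = 19/53
Stage 2: N_ring = 20 + 2·16 = 52
Stage 2: 20(ω_s−ω_c) = −52(ω_r−ω_c),  ω_s=0, ω_c=1
Stage 2: ω_r = 1 − (20/52)(0−1) = 18/13
  ⇒ ω_r²/ω_c² = 18/13
Coupling ω_c² = ω_c¹ ⇒ overall = 19/53 × 18/13 = 342/689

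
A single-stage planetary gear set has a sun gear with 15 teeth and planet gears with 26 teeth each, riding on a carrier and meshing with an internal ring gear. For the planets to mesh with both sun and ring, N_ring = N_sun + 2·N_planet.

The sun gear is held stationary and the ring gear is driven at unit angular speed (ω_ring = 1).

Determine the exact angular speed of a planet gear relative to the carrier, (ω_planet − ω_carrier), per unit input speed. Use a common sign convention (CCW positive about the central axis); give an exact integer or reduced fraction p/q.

N_ring = 15 + 2·26 = 67
15(ω_s−ω_c) = −67(ω_r−ω_c),  ω_s=0, ω_r=1
15(0−ω_c) = −67(1−ω_c)  ⇒  82ω_c = 67  ⇒  ω_c = 67/82
sun–planet: 15·(0−67/82) = −26·(ω_p−ω_c)  ⇒  ω_p−ω_c = −(15/26)·(-67/82) = 1005/2132

1005/2132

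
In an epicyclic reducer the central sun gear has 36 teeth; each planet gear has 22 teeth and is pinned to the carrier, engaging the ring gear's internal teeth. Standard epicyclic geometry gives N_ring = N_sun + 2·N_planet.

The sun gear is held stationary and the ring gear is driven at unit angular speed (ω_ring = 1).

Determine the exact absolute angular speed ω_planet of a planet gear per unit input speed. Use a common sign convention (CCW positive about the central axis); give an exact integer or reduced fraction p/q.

N_ring = 36 + 2·22 = 80
36(ω_s−ω_c) = −80(ω_r−ω_c),  ω_s=0, ω_r=1
36(0−ω_c) = −80(1−ω_c)  ⇒  116ω_c = 80  ⇒  ω_c = 20/29
sun–planet: 36·(0−20/29) = −22·(ω_p−ω_c)  ⇒  ω_p−ω_c = −(36/22)·(-20/29) = 360/319
ω_p = 20/29 + 360/319 = 20/11

20/11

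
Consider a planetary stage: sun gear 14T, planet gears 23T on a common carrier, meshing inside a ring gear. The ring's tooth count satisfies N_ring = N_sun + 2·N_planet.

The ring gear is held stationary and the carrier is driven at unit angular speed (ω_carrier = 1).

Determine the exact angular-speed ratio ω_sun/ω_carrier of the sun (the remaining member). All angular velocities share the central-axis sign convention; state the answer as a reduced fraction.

N_ring = 14 + 2·23 = 60
14(ω_s−ω_c) = −60(ω_r−ω_c),  ω_r=0, ω_c=1
ω_s = 1 − (60/14)(0−1) = 37/7
ω_s/ω_c = 37/7

37/7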